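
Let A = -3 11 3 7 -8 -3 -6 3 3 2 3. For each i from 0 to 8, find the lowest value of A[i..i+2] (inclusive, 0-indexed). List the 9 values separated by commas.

-3, 3, -8, -8, -8, -6, -6, 2, 2

Sliding a size-3 window across the 11 values:
[-3, 11, 3] → min -3
[11, 3, 7] → min 3
[3, 7, -8] → min -8
[7, -8, -3] → min -8
[-8, -3, -6] → min -8
[-3, -6, 3] → min -6
[-6, 3, 3] → min -6
[3, 3, 2] → min 2
[3, 2, 3] → min 2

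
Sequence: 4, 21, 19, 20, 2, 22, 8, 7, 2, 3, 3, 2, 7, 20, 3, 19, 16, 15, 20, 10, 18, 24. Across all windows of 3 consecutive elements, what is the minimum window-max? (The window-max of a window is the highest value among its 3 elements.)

4 21 19 → max 21
21 19 20 → max 21
19 20 2 → max 20
20 2 22 → max 22
2 22 8 → max 22
22 8 7 → max 22
8 7 2 → max 8
7 2 3 → max 7
2 3 3 → max 3
3 3 2 → max 3
3 2 7 → max 7
2 7 20 → max 20
7 20 3 → max 20
20 3 19 → max 20
3 19 16 → max 19
19 16 15 → max 19
16 15 20 → max 20
15 20 10 → max 20
20 10 18 → max 20
10 18 24 → max 24
Minimum of these is 3.

3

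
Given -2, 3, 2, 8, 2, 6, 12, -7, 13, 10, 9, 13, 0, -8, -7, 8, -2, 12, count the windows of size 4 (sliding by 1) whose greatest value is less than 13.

[-2, 3, 2, 8] → max 8  < 13 ✓
[3, 2, 8, 2] → max 8  < 13 ✓
[2, 8, 2, 6] → max 8  < 13 ✓
[8, 2, 6, 12] → max 12  < 13 ✓
[2, 6, 12, -7] → max 12  < 13 ✓
[6, 12, -7, 13] → max 13
[12, -7, 13, 10] → max 13
[-7, 13, 10, 9] → max 13
[13, 10, 9, 13] → max 13
[10, 9, 13, 0] → max 13
[9, 13, 0, -8] → max 13
[13, 0, -8, -7] → max 13
[0, -8, -7, 8] → max 8  < 13 ✓
[-8, -7, 8, -2] → max 8  < 13 ✓
[-7, 8, -2, 12] → max 12  < 13 ✓
8 windows satisfy the condition.

8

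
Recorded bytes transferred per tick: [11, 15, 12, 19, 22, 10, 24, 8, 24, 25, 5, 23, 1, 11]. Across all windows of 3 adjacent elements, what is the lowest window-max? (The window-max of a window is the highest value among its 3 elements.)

Window maxs for each of the 12 positions:
11 15 12 → max 15
15 12 19 → max 19
12 19 22 → max 22
19 22 10 → max 22
22 10 24 → max 24
10 24 8 → max 24
24 8 24 → max 24
8 24 25 → max 25
24 25 5 → max 25
25 5 23 → max 25
5 23 1 → max 23
23 1 11 → max 23
Lowest of these is 15.

15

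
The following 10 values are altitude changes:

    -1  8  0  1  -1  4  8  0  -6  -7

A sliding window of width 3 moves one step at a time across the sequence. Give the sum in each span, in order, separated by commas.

7, 9, 0, 4, 11, 12, 2, -13

[-1, 8, 0] → sum 7
[8, 0, 1] → sum 9
[0, 1, -1] → sum 0
[1, -1, 4] → sum 4
[-1, 4, 8] → sum 11
[4, 8, 0] → sum 12
[8, 0, -6] → sum 2
[0, -6, -7] → sum -13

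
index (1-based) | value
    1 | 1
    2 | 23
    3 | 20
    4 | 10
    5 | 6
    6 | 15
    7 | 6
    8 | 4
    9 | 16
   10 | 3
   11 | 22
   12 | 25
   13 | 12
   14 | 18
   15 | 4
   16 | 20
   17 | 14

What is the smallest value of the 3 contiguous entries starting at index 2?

10

Elements at indices 2..4: 23, 20, 10
min(23, 20, 10) = 10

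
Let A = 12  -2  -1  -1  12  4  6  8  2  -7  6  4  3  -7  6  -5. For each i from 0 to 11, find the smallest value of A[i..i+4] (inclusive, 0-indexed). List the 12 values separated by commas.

-2, -2, -1, -1, 2, -7, -7, -7, -7, -7, -7, -7

Sliding a size-5 window across the 16 values:
12 -2 -1 -1 12 → min -2
-2 -1 -1 12 4 → min -2
-1 -1 12 4 6 → min -1
-1 12 4 6 8 → min -1
12 4 6 8 2 → min 2
4 6 8 2 -7 → min -7
6 8 2 -7 6 → min -7
8 2 -7 6 4 → min -7
2 -7 6 4 3 → min -7
-7 6 4 3 -7 → min -7
6 4 3 -7 6 → min -7
4 3 -7 6 -5 → min -7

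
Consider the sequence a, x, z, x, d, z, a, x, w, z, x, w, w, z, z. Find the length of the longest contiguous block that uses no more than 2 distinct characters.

add a: window [a] (1 distinct), len 1
add x: window [a, x] (2 distinct), len 2
add z: window [x, z] (2 distinct), len 2
add x: window [x, z, x] (2 distinct), len 3
add d: window [x, d] (2 distinct), len 2
add z: window [d, z] (2 distinct), len 2
add a: window [z, a] (2 distinct), len 2
add x: window [a, x] (2 distinct), len 2
add w: window [x, w] (2 distinct), len 2
add z: window [w, z] (2 distinct), len 2
add x: window [z, x] (2 distinct), len 2
add w: window [x, w] (2 distinct), len 2
add w: window [x, w, w] (2 distinct), len 3
add z: window [w, w, z] (2 distinct), len 3
add z: window [w, w, z, z] (2 distinct), len 4
Longest length with ≤2 distinct: 4.

4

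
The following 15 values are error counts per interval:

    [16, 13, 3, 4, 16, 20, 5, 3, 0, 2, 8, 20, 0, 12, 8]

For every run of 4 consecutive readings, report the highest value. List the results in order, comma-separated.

Sliding a size-4 window across the 15 values:
(16, 13, 3, 4) → max 16
(13, 3, 4, 16) → max 16
(3, 4, 16, 20) → max 20
(4, 16, 20, 5) → max 20
(16, 20, 5, 3) → max 20
(20, 5, 3, 0) → max 20
(5, 3, 0, 2) → max 5
(3, 0, 2, 8) → max 8
(0, 2, 8, 20) → max 20
(2, 8, 20, 0) → max 20
(8, 20, 0, 12) → max 20
(20, 0, 12, 8) → max 20

16, 16, 20, 20, 20, 20, 5, 8, 20, 20, 20, 20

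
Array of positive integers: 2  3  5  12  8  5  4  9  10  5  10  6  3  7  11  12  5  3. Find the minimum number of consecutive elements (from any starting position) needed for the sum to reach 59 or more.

add 2: running sum 2 < 59
add 3: running sum 5 < 59
add 5: running sum 10 < 59
add 12: running sum 22 < 59
add 8: running sum 30 < 59
add 5: running sum 35 < 59
add 4: running sum 39 < 59
add 9: running sum 48 < 59
add 10: running sum 58 < 59
add 5: shortest ending here [3, 5, 12, 8, 5, 4, 9, 10, 5] sum 61, len 9
add 10: shortest ending here [12, 8, 5, 4, 9, 10, 5, 10] sum 63, len 8
add 6: shortest ending here [12, 8, 5, 4, 9, 10, 5, 10, 6] sum 69, len 9
add 3: shortest ending here [8, 5, 4, 9, 10, 5, 10, 6, 3] sum 60, len 9
add 7: shortest ending here [5, 4, 9, 10, 5, 10, 6, 3, 7] sum 59, len 9
add 11: shortest ending here [9, 10, 5, 10, 6, 3, 7, 11] sum 61, len 8
add 12: shortest ending here [10, 5, 10, 6, 3, 7, 11, 12] sum 64, len 8
add 5: shortest ending here [5, 10, 6, 3, 7, 11, 12, 5] sum 59, len 8
add 3: shortest ending here [5, 10, 6, 3, 7, 11, 12, 5, 3] sum 62, len 9
Shortest qualifying length: 8.

8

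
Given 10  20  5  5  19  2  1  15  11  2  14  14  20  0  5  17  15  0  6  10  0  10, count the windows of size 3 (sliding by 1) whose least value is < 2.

[10, 20, 5] → min 5
[20, 5, 5] → min 5
[5, 5, 19] → min 5
[5, 19, 2] → min 2
[19, 2, 1] → min 1  < 2 ✓
[2, 1, 15] → min 1  < 2 ✓
[1, 15, 11] → min 1  < 2 ✓
[15, 11, 2] → min 2
[11, 2, 14] → min 2
[2, 14, 14] → min 2
[14, 14, 20] → min 14
[14, 20, 0] → min 0  < 2 ✓
[20, 0, 5] → min 0  < 2 ✓
[0, 5, 17] → min 0  < 2 ✓
[5, 17, 15] → min 5
[17, 15, 0] → min 0  < 2 ✓
[15, 0, 6] → min 0  < 2 ✓
[0, 6, 10] → min 0  < 2 ✓
[6, 10, 0] → min 0  < 2 ✓
[10, 0, 10] → min 0  < 2 ✓
11 windows satisfy the condition.

11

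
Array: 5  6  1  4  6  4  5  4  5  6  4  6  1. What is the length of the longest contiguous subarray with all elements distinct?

4

[5] len 1
[5, 6] len 2
[5, 6, 1] len 3
[5, 6, 1, 4] len 4
[1, 4, 6] len 3
[6, 4] len 2
[6, 4, 5] len 3
[5, 4] len 2
[4, 5] len 2
[4, 5, 6] len 3
[5, 6, 4] len 3
[4, 6] len 2
[4, 6, 1] len 3
Longest all-distinct length: 4.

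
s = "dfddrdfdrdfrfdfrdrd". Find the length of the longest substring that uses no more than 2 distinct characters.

add d: window [d] (1 distinct), len 1
add f: window [d, f] (2 distinct), len 2
add d: window [d, f, d] (2 distinct), len 3
add d: window [d, f, d, d] (2 distinct), len 4
add r: window [d, d, r] (2 distinct), len 3
add d: window [d, d, r, d] (2 distinct), len 4
add f: window [d, f] (2 distinct), len 2
add d: window [d, f, d] (2 distinct), len 3
add r: window [d, r] (2 distinct), len 2
add d: window [d, r, d] (2 distinct), len 3
add f: window [d, f] (2 distinct), len 2
add r: window [f, r] (2 distinct), len 2
add f: window [f, r, f] (2 distinct), len 3
add d: window [f, d] (2 distinct), len 2
add f: window [f, d, f] (2 distinct), len 3
add r: window [f, r] (2 distinct), len 2
add d: window [r, d] (2 distinct), len 2
add r: window [r, d, r] (2 distinct), len 3
add d: window [r, d, r, d] (2 distinct), len 4
Longest length with ≤2 distinct: 4.

4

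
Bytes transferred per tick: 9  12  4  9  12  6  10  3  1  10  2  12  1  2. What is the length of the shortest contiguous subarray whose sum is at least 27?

3

Extend right; whenever the sum reaches 27, record the length and shrink from the left:
add 9: running sum 9 < 27
add 12: running sum 21 < 27
add 4: running sum 25 < 27
add 9: shortest ending here [9, 12, 4, 9] sum 34, len 4
add 12: shortest ending here [12, 4, 9, 12] sum 37, len 4
add 6: shortest ending here [9, 12, 6] sum 27, len 3
add 10: shortest ending here [12, 6, 10] sum 28, len 3
add 3: shortest ending here [12, 6, 10, 3] sum 31, len 4
add 1: shortest ending here [12, 6, 10, 3, 1] sum 32, len 5
add 10: shortest ending here [6, 10, 3, 1, 10] sum 30, len 5
add 2: shortest ending here [6, 10, 3, 1, 10, 2] sum 32, len 6
add 12: shortest ending here [3, 1, 10, 2, 12] sum 28, len 5
add 1: shortest ending here [3, 1, 10, 2, 12, 1] sum 29, len 6
add 2: shortest ending here [10, 2, 12, 1, 2] sum 27, len 5
Shortest qualifying length: 3.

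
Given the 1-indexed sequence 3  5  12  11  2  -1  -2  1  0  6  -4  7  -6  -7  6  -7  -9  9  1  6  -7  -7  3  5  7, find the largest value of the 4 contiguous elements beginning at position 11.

7

Elements at indices 11..14: -4, 7, -6, -7
max(-4, 7, -6, -7) = 7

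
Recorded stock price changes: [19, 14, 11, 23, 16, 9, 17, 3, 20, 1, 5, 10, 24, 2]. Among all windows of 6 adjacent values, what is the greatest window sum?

Each size-6 window and its sum:
[19, 14, 11, 23, 16, 9] → sum 92
[14, 11, 23, 16, 9, 17] → sum 90
[11, 23, 16, 9, 17, 3] → sum 79
[23, 16, 9, 17, 3, 20] → sum 88
[16, 9, 17, 3, 20, 1] → sum 66
[9, 17, 3, 20, 1, 5] → sum 55
[17, 3, 20, 1, 5, 10] → sum 56
[3, 20, 1, 5, 10, 24] → sum 63
[20, 1, 5, 10, 24, 2] → sum 62
Greatest of these is 92.

92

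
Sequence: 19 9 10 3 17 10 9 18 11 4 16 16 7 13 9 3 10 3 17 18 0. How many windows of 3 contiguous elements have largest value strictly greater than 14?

(19, 9, 10) → max 19  > 14 ✓
(9, 10, 3) → max 10
(10, 3, 17) → max 17  > 14 ✓
(3, 17, 10) → max 17  > 14 ✓
(17, 10, 9) → max 17  > 14 ✓
(10, 9, 18) → max 18  > 14 ✓
(9, 18, 11) → max 18  > 14 ✓
(18, 11, 4) → max 18  > 14 ✓
(11, 4, 16) → max 16  > 14 ✓
(4, 16, 16) → max 16  > 14 ✓
(16, 16, 7) → max 16  > 14 ✓
(16, 7, 13) → max 16  > 14 ✓
(7, 13, 9) → max 13
(13, 9, 3) → max 13
(9, 3, 10) → max 10
(3, 10, 3) → max 10
(10, 3, 17) → max 17  > 14 ✓
(3, 17, 18) → max 18  > 14 ✓
(17, 18, 0) → max 18  > 14 ✓
14 windows satisfy the condition.

14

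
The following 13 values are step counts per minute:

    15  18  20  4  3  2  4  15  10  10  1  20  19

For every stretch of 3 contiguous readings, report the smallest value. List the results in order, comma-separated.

15, 4, 3, 2, 2, 2, 4, 10, 1, 1, 1

15 18 20 → min 15
18 20 4 → min 4
20 4 3 → min 3
4 3 2 → min 2
3 2 4 → min 2
2 4 15 → min 2
4 15 10 → min 4
15 10 10 → min 10
10 10 1 → min 1
10 1 20 → min 1
1 20 19 → min 1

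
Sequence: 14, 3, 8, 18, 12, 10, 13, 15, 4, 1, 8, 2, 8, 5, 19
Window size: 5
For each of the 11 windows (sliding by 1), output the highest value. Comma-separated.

18, 18, 18, 18, 15, 15, 15, 15, 8, 8, 19

(14, 3, 8, 18, 12) → max 18
(3, 8, 18, 12, 10) → max 18
(8, 18, 12, 10, 13) → max 18
(18, 12, 10, 13, 15) → max 18
(12, 10, 13, 15, 4) → max 15
(10, 13, 15, 4, 1) → max 15
(13, 15, 4, 1, 8) → max 15
(15, 4, 1, 8, 2) → max 15
(4, 1, 8, 2, 8) → max 8
(1, 8, 2, 8, 5) → max 8
(8, 2, 8, 5, 19) → max 19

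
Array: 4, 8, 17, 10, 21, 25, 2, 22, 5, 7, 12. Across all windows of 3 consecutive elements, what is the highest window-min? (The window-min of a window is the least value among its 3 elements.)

10

Each size-3 window and its min:
(4, 8, 17) → min 4
(8, 17, 10) → min 8
(17, 10, 21) → min 10
(10, 21, 25) → min 10
(21, 25, 2) → min 2
(25, 2, 22) → min 2
(2, 22, 5) → min 2
(22, 5, 7) → min 5
(5, 7, 12) → min 5
Highest of these is 10.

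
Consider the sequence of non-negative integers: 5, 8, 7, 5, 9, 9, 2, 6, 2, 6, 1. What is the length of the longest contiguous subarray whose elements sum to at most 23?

Extend to the right; shrink from the left whenever the sum exceeds 23:
→ 5: sum 5, len 1
→ 8: sum 13, len 2
→ 7: sum 20, len 3
→ 5 (dropped 5): sum 20, len 3
→ 9 (dropped 8): sum 21, len 3
→ 9 (dropped 7): sum 23, len 3
→ 2 (dropped 5): sum 20, len 3
→ 6 (dropped 9): sum 17, len 3
→ 2: sum 19, len 4
→ 6 (dropped 9): sum 16, len 4
→ 1: sum 17, len 5
Longest length seen: 5.

5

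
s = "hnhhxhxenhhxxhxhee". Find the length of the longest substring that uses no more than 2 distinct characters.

7

Extend right; when distinct count exceeds 2, shrink from the left:
add h: window [h] (1 distinct), len 1
add n: window [h, n] (2 distinct), len 2
add h: window [h, n, h] (2 distinct), len 3
add h: window [h, n, h, h] (2 distinct), len 4
add x: window [h, h, x] (2 distinct), len 3
add h: window [h, h, x, h] (2 distinct), len 4
add x: window [h, h, x, h, x] (2 distinct), len 5
add e: window [x, e] (2 distinct), len 2
add n: window [e, n] (2 distinct), len 2
add h: window [n, h] (2 distinct), len 2
add h: window [n, h, h] (2 distinct), len 3
add x: window [h, h, x] (2 distinct), len 3
add x: window [h, h, x, x] (2 distinct), len 4
add h: window [h, h, x, x, h] (2 distinct), len 5
add x: window [h, h, x, x, h, x] (2 distinct), len 6
add h: window [h, h, x, x, h, x, h] (2 distinct), len 7
add e: window [h, e] (2 distinct), len 2
add e: window [h, e, e] (2 distinct), len 3
Longest length with ≤2 distinct: 7.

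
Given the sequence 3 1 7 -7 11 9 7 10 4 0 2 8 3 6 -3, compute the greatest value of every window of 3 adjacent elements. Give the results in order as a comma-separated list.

(3, 1, 7) → max 7
(1, 7, -7) → max 7
(7, -7, 11) → max 11
(-7, 11, 9) → max 11
(11, 9, 7) → max 11
(9, 7, 10) → max 10
(7, 10, 4) → max 10
(10, 4, 0) → max 10
(4, 0, 2) → max 4
(0, 2, 8) → max 8
(2, 8, 3) → max 8
(8, 3, 6) → max 8
(3, 6, -3) → max 6

7, 7, 11, 11, 11, 10, 10, 10, 4, 8, 8, 8, 6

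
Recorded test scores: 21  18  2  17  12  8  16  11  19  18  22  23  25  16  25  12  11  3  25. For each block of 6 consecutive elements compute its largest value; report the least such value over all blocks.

17

21 18 2 17 12 8 → max 21
18 2 17 12 8 16 → max 18
2 17 12 8 16 11 → max 17
17 12 8 16 11 19 → max 19
12 8 16 11 19 18 → max 19
8 16 11 19 18 22 → max 22
16 11 19 18 22 23 → max 23
11 19 18 22 23 25 → max 25
19 18 22 23 25 16 → max 25
18 22 23 25 16 25 → max 25
22 23 25 16 25 12 → max 25
23 25 16 25 12 11 → max 25
25 16 25 12 11 3 → max 25
16 25 12 11 3 25 → max 25
Least of these is 17.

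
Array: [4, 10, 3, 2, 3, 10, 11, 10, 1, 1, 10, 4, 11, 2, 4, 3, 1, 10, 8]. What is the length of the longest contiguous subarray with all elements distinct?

7

add 4: [4] len 1
add 10: [4, 10] len 2
add 3: [4, 10, 3] len 3
add 2: [4, 10, 3, 2] len 4
add 3 (repeat 3, move left end past it): [2, 3] len 2
add 10: [2, 3, 10] len 3
add 11: [2, 3, 10, 11] len 4
add 10 (repeat 10, move left end past it): [11, 10] len 2
add 1: [11, 10, 1] len 3
add 1 (repeat 1, move left end past it): [1] len 1
add 10: [1, 10] len 2
add 4: [1, 10, 4] len 3
add 11: [1, 10, 4, 11] len 4
add 2: [1, 10, 4, 11, 2] len 5
add 4 (repeat 4, move left end past it): [11, 2, 4] len 3
add 3: [11, 2, 4, 3] len 4
add 1: [11, 2, 4, 3, 1] len 5
add 10: [11, 2, 4, 3, 1, 10] len 6
add 8: [11, 2, 4, 3, 1, 10, 8] len 7
Longest all-distinct length: 7.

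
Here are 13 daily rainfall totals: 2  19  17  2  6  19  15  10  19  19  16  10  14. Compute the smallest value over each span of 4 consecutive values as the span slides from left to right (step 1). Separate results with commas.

2, 2, 2, 2, 6, 10, 10, 10, 10, 10

[2, 19, 17, 2] → min 2
[19, 17, 2, 6] → min 2
[17, 2, 6, 19] → min 2
[2, 6, 19, 15] → min 2
[6, 19, 15, 10] → min 6
[19, 15, 10, 19] → min 10
[15, 10, 19, 19] → min 10
[10, 19, 19, 16] → min 10
[19, 19, 16, 10] → min 10
[19, 16, 10, 14] → min 10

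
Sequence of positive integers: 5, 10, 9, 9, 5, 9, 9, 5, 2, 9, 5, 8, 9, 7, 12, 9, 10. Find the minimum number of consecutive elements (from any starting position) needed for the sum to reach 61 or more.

add 5: running sum 5 < 61
add 10: running sum 15 < 61
add 9: running sum 24 < 61
add 9: running sum 33 < 61
add 5: running sum 38 < 61
add 9: running sum 47 < 61
add 9: running sum 56 < 61
add 5: shortest ending here [5, 10, 9, 9, 5, 9, 9, 5] sum 61, len 8
add 2: shortest ending here [5, 10, 9, 9, 5, 9, 9, 5, 2] sum 63, len 9
add 9: shortest ending here [10, 9, 9, 5, 9, 9, 5, 2, 9] sum 67, len 9
add 5: shortest ending here [9, 9, 5, 9, 9, 5, 2, 9, 5] sum 62, len 9
add 8: shortest ending here [9, 5, 9, 9, 5, 2, 9, 5, 8] sum 61, len 9
add 9: shortest ending here [5, 9, 9, 5, 2, 9, 5, 8, 9] sum 61, len 9
add 7: shortest ending here [9, 9, 5, 2, 9, 5, 8, 9, 7] sum 63, len 9
add 12: shortest ending here [9, 5, 2, 9, 5, 8, 9, 7, 12] sum 66, len 9
add 9: shortest ending here [2, 9, 5, 8, 9, 7, 12, 9] sum 61, len 8
add 10: shortest ending here [9, 5, 8, 9, 7, 12, 9, 10] sum 69, len 8
Shortest qualifying length: 8.

8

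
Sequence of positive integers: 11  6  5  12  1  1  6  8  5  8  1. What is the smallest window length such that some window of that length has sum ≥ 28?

4

Extend right; whenever the sum reaches 28, record the length and shrink from the left:
add 11: running sum 11 < 28
add 6: running sum 17 < 28
add 5: running sum 22 < 28
add 12: shortest ending here [11, 6, 5, 12] sum 34, len 4
add 1: shortest ending here [11, 6, 5, 12, 1] sum 35, len 5
add 1: shortest ending here [11, 6, 5, 12, 1, 1] sum 36, len 6
add 6: shortest ending here [6, 5, 12, 1, 1, 6] sum 31, len 6
add 8: shortest ending here [12, 1, 1, 6, 8] sum 28, len 5
add 5: shortest ending here [12, 1, 1, 6, 8, 5] sum 33, len 6
add 8: shortest ending here [1, 6, 8, 5, 8] sum 28, len 5
add 1: shortest ending here [6, 8, 5, 8, 1] sum 28, len 5
Shortest qualifying length: 4.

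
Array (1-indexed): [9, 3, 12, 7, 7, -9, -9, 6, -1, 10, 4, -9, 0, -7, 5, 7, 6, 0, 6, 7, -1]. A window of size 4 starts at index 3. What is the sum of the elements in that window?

Elements at indices 3..6: 12, 7, 7, -9
sum(12, 7, 7, -9) = 17

17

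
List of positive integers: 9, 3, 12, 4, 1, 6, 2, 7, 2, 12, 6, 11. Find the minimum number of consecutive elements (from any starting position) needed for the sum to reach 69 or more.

add 9: running sum 9 < 69
add 3: running sum 12 < 69
add 12: running sum 24 < 69
add 4: running sum 28 < 69
add 1: running sum 29 < 69
add 6: running sum 35 < 69
add 2: running sum 37 < 69
add 7: running sum 44 < 69
add 2: running sum 46 < 69
add 12: running sum 58 < 69
add 6: running sum 64 < 69
add 11: shortest ending here [9, 3, 12, 4, 1, 6, 2, 7, 2, 12, 6, 11] sum 75, len 12
Shortest qualifying length: 12.

12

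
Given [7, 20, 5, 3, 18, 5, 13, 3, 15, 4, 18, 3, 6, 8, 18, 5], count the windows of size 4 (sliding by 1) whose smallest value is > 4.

(7, 20, 5, 3) → min 3
(20, 5, 3, 18) → min 3
(5, 3, 18, 5) → min 3
(3, 18, 5, 13) → min 3
(18, 5, 13, 3) → min 3
(5, 13, 3, 15) → min 3
(13, 3, 15, 4) → min 3
(3, 15, 4, 18) → min 3
(15, 4, 18, 3) → min 3
(4, 18, 3, 6) → min 3
(18, 3, 6, 8) → min 3
(3, 6, 8, 18) → min 3
(6, 8, 18, 5) → min 5  > 4 ✓
1 window satisfy the condition.

1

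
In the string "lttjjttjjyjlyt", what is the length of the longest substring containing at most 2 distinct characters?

8

[l] 1 distinct, len 1
[l, t] 2 distinct, len 2
[l, t, t] 2 distinct, len 3
[t, t, j] 2 distinct, len 3
[t, t, j, j] 2 distinct, len 4
[t, t, j, j, t] 2 distinct, len 5
[t, t, j, j, t, t] 2 distinct, len 6
[t, t, j, j, t, t, j] 2 distinct, len 7
[t, t, j, j, t, t, j, j] 2 distinct, len 8
[j, j, y] 2 distinct, len 3
[j, j, y, j] 2 distinct, len 4
[j, l] 2 distinct, len 2
[l, y] 2 distinct, len 2
[y, t] 2 distinct, len 2
Longest length with ≤2 distinct: 8.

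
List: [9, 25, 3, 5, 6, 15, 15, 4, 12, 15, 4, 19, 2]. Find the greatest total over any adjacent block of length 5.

61

9 25 3 5 6 → sum 48
25 3 5 6 15 → sum 54
3 5 6 15 15 → sum 44
5 6 15 15 4 → sum 45
6 15 15 4 12 → sum 52
15 15 4 12 15 → sum 61
15 4 12 15 4 → sum 50
4 12 15 4 19 → sum 54
12 15 4 19 2 → sum 52
Greatest of these is 61.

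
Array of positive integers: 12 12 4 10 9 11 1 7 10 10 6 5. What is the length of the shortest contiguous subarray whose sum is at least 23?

Extend right; whenever the sum reaches 23, record the length and shrink from the left:
add 12: running sum 12 < 23
add 12: shortest ending here [12, 12] sum 24, len 2
add 4: shortest ending here [12, 12, 4] sum 28, len 3
add 10: shortest ending here [12, 4, 10] sum 26, len 3
add 9: shortest ending here [4, 10, 9] sum 23, len 3
add 11: shortest ending here [10, 9, 11] sum 30, len 3
add 1: shortest ending here [10, 9, 11, 1] sum 31, len 4
add 7: shortest ending here [9, 11, 1, 7] sum 28, len 4
add 10: shortest ending here [11, 1, 7, 10] sum 29, len 4
add 10: shortest ending here [7, 10, 10] sum 27, len 3
add 6: shortest ending here [10, 10, 6] sum 26, len 3
add 5: shortest ending here [10, 10, 6, 5] sum 31, len 4
Shortest qualifying length: 2.

2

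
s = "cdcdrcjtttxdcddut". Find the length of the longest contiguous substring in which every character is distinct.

add c: [c] len 1
add d: [c, d] len 2
add c (repeat c, move left end past it): [d, c] len 2
add d (repeat d, move left end past it): [c, d] len 2
add r: [c, d, r] len 3
add c (repeat c, move left end past it): [d, r, c] len 3
add j: [d, r, c, j] len 4
add t: [d, r, c, j, t] len 5
add t (repeat t, move left end past it): [t] len 1
add t (repeat t, move left end past it): [t] len 1
add x: [t, x] len 2
add d: [t, x, d] len 3
add c: [t, x, d, c] len 4
add d (repeat d, move left end past it): [c, d] len 2
add d (repeat d, move left end past it): [d] len 1
add u: [d, u] len 2
add t: [d, u, t] len 3
Longest all-distinct length: 5.

5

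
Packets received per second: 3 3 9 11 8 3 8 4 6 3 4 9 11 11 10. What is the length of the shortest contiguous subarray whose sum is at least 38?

add 3: running sum 3 < 38
add 3: running sum 6 < 38
add 9: running sum 15 < 38
add 11: running sum 26 < 38
add 8: running sum 34 < 38
add 3: running sum 37 < 38
add 8: shortest ending here [9, 11, 8, 3, 8] sum 39, len 5
add 4: shortest ending here [9, 11, 8, 3, 8, 4] sum 43, len 6
add 6: shortest ending here [11, 8, 3, 8, 4, 6] sum 40, len 6
add 3: shortest ending here [11, 8, 3, 8, 4, 6, 3] sum 43, len 7
add 4: shortest ending here [11, 8, 3, 8, 4, 6, 3, 4] sum 47, len 8
add 9: shortest ending here [8, 3, 8, 4, 6, 3, 4, 9] sum 45, len 8
add 11: shortest ending here [8, 4, 6, 3, 4, 9, 11] sum 45, len 7
add 11: shortest ending here [3, 4, 9, 11, 11] sum 38, len 5
add 10: shortest ending here [9, 11, 11, 10] sum 41, len 4
Shortest qualifying length: 4.

4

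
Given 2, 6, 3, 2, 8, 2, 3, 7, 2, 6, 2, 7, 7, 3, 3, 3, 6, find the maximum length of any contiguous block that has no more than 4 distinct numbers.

Extend right; when distinct count exceeds 4, shrink from the left:
[2] 1 distinct, len 1
[2, 6] 2 distinct, len 2
[2, 6, 3] 3 distinct, len 3
[2, 6, 3, 2] 3 distinct, len 4
[2, 6, 3, 2, 8] 4 distinct, len 5
[2, 6, 3, 2, 8, 2] 4 distinct, len 6
[2, 6, 3, 2, 8, 2, 3] 4 distinct, len 7
[3, 2, 8, 2, 3, 7] 4 distinct, len 6
[3, 2, 8, 2, 3, 7, 2] 4 distinct, len 7
[2, 3, 7, 2, 6] 4 distinct, len 5
[2, 3, 7, 2, 6, 2] 4 distinct, len 6
[2, 3, 7, 2, 6, 2, 7] 4 distinct, len 7
[2, 3, 7, 2, 6, 2, 7, 7] 4 distinct, len 8
[2, 3, 7, 2, 6, 2, 7, 7, 3] 4 distinct, len 9
[2, 3, 7, 2, 6, 2, 7, 7, 3, 3] 4 distinct, len 10
[2, 3, 7, 2, 6, 2, 7, 7, 3, 3, 3] 4 distinct, len 11
[2, 3, 7, 2, 6, 2, 7, 7, 3, 3, 3, 6] 4 distinct, len 12
Longest length with ≤4 distinct: 12.

12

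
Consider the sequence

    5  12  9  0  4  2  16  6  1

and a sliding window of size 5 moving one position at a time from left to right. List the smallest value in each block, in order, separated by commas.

0, 0, 0, 0, 1

5 12 9 0 4 → min 0
12 9 0 4 2 → min 0
9 0 4 2 16 → min 0
0 4 2 16 6 → min 0
4 2 16 6 1 → min 1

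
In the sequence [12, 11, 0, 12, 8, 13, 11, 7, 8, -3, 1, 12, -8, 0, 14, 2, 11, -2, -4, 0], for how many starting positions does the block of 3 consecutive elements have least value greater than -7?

[12, 11, 0] → min 0  > -7 ✓
[11, 0, 12] → min 0  > -7 ✓
[0, 12, 8] → min 0  > -7 ✓
[12, 8, 13] → min 8  > -7 ✓
[8, 13, 11] → min 8  > -7 ✓
[13, 11, 7] → min 7  > -7 ✓
[11, 7, 8] → min 7  > -7 ✓
[7, 8, -3] → min -3  > -7 ✓
[8, -3, 1] → min -3  > -7 ✓
[-3, 1, 12] → min -3  > -7 ✓
[1, 12, -8] → min -8
[12, -8, 0] → min -8
[-8, 0, 14] → min -8
[0, 14, 2] → min 0  > -7 ✓
[14, 2, 11] → min 2  > -7 ✓
[2, 11, -2] → min -2  > -7 ✓
[11, -2, -4] → min -4  > -7 ✓
[-2, -4, 0] → min -4  > -7 ✓
15 windows satisfy the condition.

15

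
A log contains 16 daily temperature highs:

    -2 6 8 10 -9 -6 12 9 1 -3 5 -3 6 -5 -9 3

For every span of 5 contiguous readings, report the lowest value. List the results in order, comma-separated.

Sliding a size-5 window across the 16 values:
[-2, 6, 8, 10, -9] → min -9
[6, 8, 10, -9, -6] → min -9
[8, 10, -9, -6, 12] → min -9
[10, -9, -6, 12, 9] → min -9
[-9, -6, 12, 9, 1] → min -9
[-6, 12, 9, 1, -3] → min -6
[12, 9, 1, -3, 5] → min -3
[9, 1, -3, 5, -3] → min -3
[1, -3, 5, -3, 6] → min -3
[-3, 5, -3, 6, -5] → min -5
[5, -3, 6, -5, -9] → min -9
[-3, 6, -5, -9, 3] → min -9

-9, -9, -9, -9, -9, -6, -3, -3, -3, -5, -9, -9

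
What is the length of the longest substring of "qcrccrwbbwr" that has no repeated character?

add q: [q] len 1
add c: [q, c] len 2
add r: [q, c, r] len 3
add c (repeat c, move left end past it): [r, c] len 2
add c (repeat c, move left end past it): [c] len 1
add r: [c, r] len 2
add w: [c, r, w] len 3
add b: [c, r, w, b] len 4
add b (repeat b, move left end past it): [b] len 1
add w: [b, w] len 2
add r: [b, w, r] len 3
Longest all-distinct length: 4.

4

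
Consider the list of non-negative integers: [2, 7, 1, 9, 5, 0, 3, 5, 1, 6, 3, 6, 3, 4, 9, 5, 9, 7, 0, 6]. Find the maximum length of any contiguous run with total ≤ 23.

[2] sum 2 len 1
[2, 7] sum 9 len 2
[2, 7, 1] sum 10 len 3
[2, 7, 1, 9] sum 19 len 4
[7, 1, 9, 5] sum 22 len 4
[7, 1, 9, 5, 0] sum 22 len 5
[1, 9, 5, 0, 3] sum 18 len 5
[1, 9, 5, 0, 3, 5] sum 23 len 6
[9, 5, 0, 3, 5, 1] sum 23 len 6
[5, 0, 3, 5, 1, 6] sum 20 len 6
[5, 0, 3, 5, 1, 6, 3] sum 23 len 7
[5, 1, 6, 3, 6] sum 21 len 5
[1, 6, 3, 6, 3] sum 19 len 5
[1, 6, 3, 6, 3, 4] sum 23 len 6
[6, 3, 4, 9] sum 22 len 4
[3, 4, 9, 5] sum 21 len 4
[9, 5, 9] sum 23 len 3
[5, 9, 7] sum 21 len 3
[5, 9, 7, 0] sum 21 len 4
[9, 7, 0, 6] sum 22 len 4
Longest length seen: 7.

7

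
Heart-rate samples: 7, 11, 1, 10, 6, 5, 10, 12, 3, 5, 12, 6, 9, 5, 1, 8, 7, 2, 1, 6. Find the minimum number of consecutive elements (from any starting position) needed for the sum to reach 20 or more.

Extend right; whenever the sum reaches 20, record the length and shrink from the left:
add 7: running sum 7 < 20
add 11: running sum 18 < 20
add 1: running sum 19 < 20
add 10: shortest ending here [11, 1, 10] sum 22, len 3
add 6: shortest ending here [11, 1, 10, 6] sum 28, len 4
add 5: shortest ending here [10, 6, 5] sum 21, len 3
add 10: shortest ending here [6, 5, 10] sum 21, len 3
add 12: shortest ending here [10, 12] sum 22, len 2
add 3: shortest ending here [10, 12, 3] sum 25, len 3
add 5: shortest ending here [12, 3, 5] sum 20, len 3
add 12: shortest ending here [3, 5, 12] sum 20, len 3
add 6: shortest ending here [5, 12, 6] sum 23, len 3
add 9: shortest ending here [12, 6, 9] sum 27, len 3
add 5: shortest ending here [6, 9, 5] sum 20, len 3
add 1: shortest ending here [6, 9, 5, 1] sum 21, len 4
add 8: shortest ending here [9, 5, 1, 8] sum 23, len 4
add 7: shortest ending here [5, 1, 8, 7] sum 21, len 4
add 2: shortest ending here [5, 1, 8, 7, 2] sum 23, len 5
add 1: shortest ending here [5, 1, 8, 7, 2, 1] sum 24, len 6
add 6: shortest ending here [8, 7, 2, 1, 6] sum 24, len 5
Shortest qualifying length: 2.

2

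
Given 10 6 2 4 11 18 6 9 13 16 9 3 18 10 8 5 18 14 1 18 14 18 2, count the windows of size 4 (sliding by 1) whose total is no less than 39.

10 6 2 4 → sum 22
6 2 4 11 → sum 23
2 4 11 18 → sum 35
4 11 18 6 → sum 39  ≥ 39 ✓
11 18 6 9 → sum 44  ≥ 39 ✓
18 6 9 13 → sum 46  ≥ 39 ✓
6 9 13 16 → sum 44  ≥ 39 ✓
9 13 16 9 → sum 47  ≥ 39 ✓
13 16 9 3 → sum 41  ≥ 39 ✓
16 9 3 18 → sum 46  ≥ 39 ✓
9 3 18 10 → sum 40  ≥ 39 ✓
3 18 10 8 → sum 39  ≥ 39 ✓
18 10 8 5 → sum 41  ≥ 39 ✓
10 8 5 18 → sum 41  ≥ 39 ✓
8 5 18 14 → sum 45  ≥ 39 ✓
5 18 14 1 → sum 38
18 14 1 18 → sum 51  ≥ 39 ✓
14 1 18 14 → sum 47  ≥ 39 ✓
1 18 14 18 → sum 51  ≥ 39 ✓
18 14 18 2 → sum 52  ≥ 39 ✓
16 windows satisfy the condition.

16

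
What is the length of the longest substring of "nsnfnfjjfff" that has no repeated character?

3

add n: [n] len 1
add s: [n, s] len 2
add n (repeat n, move left end past it): [s, n] len 2
add f: [s, n, f] len 3
add n (repeat n, move left end past it): [f, n] len 2
add f (repeat f, move left end past it): [n, f] len 2
add j: [n, f, j] len 3
add j (repeat j, move left end past it): [j] len 1
add f: [j, f] len 2
add f (repeat f, move left end past it): [f] len 1
add f (repeat f, move left end past it): [f] len 1
Longest all-distinct length: 3.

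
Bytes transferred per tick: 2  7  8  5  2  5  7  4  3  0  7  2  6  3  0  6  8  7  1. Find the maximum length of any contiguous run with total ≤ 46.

12

Extend to the right; shrink from the left whenever the sum exceeds 46:
add 2: [2] sum 2, len 1
add 7: [2, 7] sum 9, len 2
add 8: [2, 7, 8] sum 17, len 3
add 5: [2, 7, 8, 5] sum 22, len 4
add 2: [2, 7, 8, 5, 2] sum 24, len 5
add 5: [2, 7, 8, 5, 2, 5] sum 29, len 6
add 7: [2, 7, 8, 5, 2, 5, 7] sum 36, len 7
add 4: [2, 7, 8, 5, 2, 5, 7, 4] sum 40, len 8
add 3: [2, 7, 8, 5, 2, 5, 7, 4, 3] sum 43, len 9
add 0: [2, 7, 8, 5, 2, 5, 7, 4, 3, 0] sum 43, len 10
add 7: [8, 5, 2, 5, 7, 4, 3, 0, 7] sum 41, len 9
add 2: [8, 5, 2, 5, 7, 4, 3, 0, 7, 2] sum 43, len 10
add 6: [5, 2, 5, 7, 4, 3, 0, 7, 2, 6] sum 41, len 10
add 3: [5, 2, 5, 7, 4, 3, 0, 7, 2, 6, 3] sum 44, len 11
add 0: [5, 2, 5, 7, 4, 3, 0, 7, 2, 6, 3, 0] sum 44, len 12
add 6: [2, 5, 7, 4, 3, 0, 7, 2, 6, 3, 0, 6] sum 45, len 12
add 8: [7, 4, 3, 0, 7, 2, 6, 3, 0, 6, 8] sum 46, len 11
add 7: [4, 3, 0, 7, 2, 6, 3, 0, 6, 8, 7] sum 46, len 11
add 1: [3, 0, 7, 2, 6, 3, 0, 6, 8, 7, 1] sum 43, len 11
Longest length seen: 12.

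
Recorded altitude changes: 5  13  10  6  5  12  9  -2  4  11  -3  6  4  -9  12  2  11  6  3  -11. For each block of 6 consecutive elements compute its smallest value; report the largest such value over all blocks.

5

[5, 13, 10, 6, 5, 12] → min 5
[13, 10, 6, 5, 12, 9] → min 5
[10, 6, 5, 12, 9, -2] → min -2
[6, 5, 12, 9, -2, 4] → min -2
[5, 12, 9, -2, 4, 11] → min -2
[12, 9, -2, 4, 11, -3] → min -3
[9, -2, 4, 11, -3, 6] → min -3
[-2, 4, 11, -3, 6, 4] → min -3
[4, 11, -3, 6, 4, -9] → min -9
[11, -3, 6, 4, -9, 12] → min -9
[-3, 6, 4, -9, 12, 2] → min -9
[6, 4, -9, 12, 2, 11] → min -9
[4, -9, 12, 2, 11, 6] → min -9
[-9, 12, 2, 11, 6, 3] → min -9
[12, 2, 11, 6, 3, -11] → min -11
Largest of these is 5.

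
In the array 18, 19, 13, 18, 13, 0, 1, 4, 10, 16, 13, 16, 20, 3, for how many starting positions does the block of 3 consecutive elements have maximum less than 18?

6

(18, 19, 13) → max 19
(19, 13, 18) → max 19
(13, 18, 13) → max 18
(18, 13, 0) → max 18
(13, 0, 1) → max 13  < 18 ✓
(0, 1, 4) → max 4  < 18 ✓
(1, 4, 10) → max 10  < 18 ✓
(4, 10, 16) → max 16  < 18 ✓
(10, 16, 13) → max 16  < 18 ✓
(16, 13, 16) → max 16  < 18 ✓
(13, 16, 20) → max 20
(16, 20, 3) → max 20
6 windows satisfy the condition.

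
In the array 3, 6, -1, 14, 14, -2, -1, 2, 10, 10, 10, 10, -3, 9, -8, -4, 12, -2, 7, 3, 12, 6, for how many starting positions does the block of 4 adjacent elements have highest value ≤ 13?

14

3 6 -1 14 → max 14
6 -1 14 14 → max 14
-1 14 14 -2 → max 14
14 14 -2 -1 → max 14
14 -2 -1 2 → max 14
-2 -1 2 10 → max 10  ≤ 13 ✓
-1 2 10 10 → max 10  ≤ 13 ✓
2 10 10 10 → max 10  ≤ 13 ✓
10 10 10 10 → max 10  ≤ 13 ✓
10 10 10 -3 → max 10  ≤ 13 ✓
10 10 -3 9 → max 10  ≤ 13 ✓
10 -3 9 -8 → max 10  ≤ 13 ✓
-3 9 -8 -4 → max 9  ≤ 13 ✓
9 -8 -4 12 → max 12  ≤ 13 ✓
-8 -4 12 -2 → max 12  ≤ 13 ✓
-4 12 -2 7 → max 12  ≤ 13 ✓
12 -2 7 3 → max 12  ≤ 13 ✓
-2 7 3 12 → max 12  ≤ 13 ✓
7 3 12 6 → max 12  ≤ 13 ✓
14 windows satisfy the condition.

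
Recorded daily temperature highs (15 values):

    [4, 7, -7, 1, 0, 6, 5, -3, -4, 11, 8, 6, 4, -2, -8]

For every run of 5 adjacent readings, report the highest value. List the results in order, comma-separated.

7, 7, 6, 6, 6, 11, 11, 11, 11, 11, 8

(4, 7, -7, 1, 0) → max 7
(7, -7, 1, 0, 6) → max 7
(-7, 1, 0, 6, 5) → max 6
(1, 0, 6, 5, -3) → max 6
(0, 6, 5, -3, -4) → max 6
(6, 5, -3, -4, 11) → max 11
(5, -3, -4, 11, 8) → max 11
(-3, -4, 11, 8, 6) → max 11
(-4, 11, 8, 6, 4) → max 11
(11, 8, 6, 4, -2) → max 11
(8, 6, 4, -2, -8) → max 8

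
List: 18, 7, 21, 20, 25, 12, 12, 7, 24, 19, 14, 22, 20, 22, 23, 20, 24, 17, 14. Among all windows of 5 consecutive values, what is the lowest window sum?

74

(18, 7, 21, 20, 25) → sum 91
(7, 21, 20, 25, 12) → sum 85
(21, 20, 25, 12, 12) → sum 90
(20, 25, 12, 12, 7) → sum 76
(25, 12, 12, 7, 24) → sum 80
(12, 12, 7, 24, 19) → sum 74
(12, 7, 24, 19, 14) → sum 76
(7, 24, 19, 14, 22) → sum 86
(24, 19, 14, 22, 20) → sum 99
(19, 14, 22, 20, 22) → sum 97
(14, 22, 20, 22, 23) → sum 101
(22, 20, 22, 23, 20) → sum 107
(20, 22, 23, 20, 24) → sum 109
(22, 23, 20, 24, 17) → sum 106
(23, 20, 24, 17, 14) → sum 98
Lowest of these is 74.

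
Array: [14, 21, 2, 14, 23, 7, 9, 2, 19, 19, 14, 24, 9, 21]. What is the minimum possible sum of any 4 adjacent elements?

37

(14, 21, 2, 14) → sum 51
(21, 2, 14, 23) → sum 60
(2, 14, 23, 7) → sum 46
(14, 23, 7, 9) → sum 53
(23, 7, 9, 2) → sum 41
(7, 9, 2, 19) → sum 37
(9, 2, 19, 19) → sum 49
(2, 19, 19, 14) → sum 54
(19, 19, 14, 24) → sum 76
(19, 14, 24, 9) → sum 66
(14, 24, 9, 21) → sum 68
Minimum of these is 37.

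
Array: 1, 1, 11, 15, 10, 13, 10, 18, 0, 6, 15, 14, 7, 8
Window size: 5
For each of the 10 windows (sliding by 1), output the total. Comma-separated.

38, 50, 59, 66, 51, 47, 49, 53, 42, 50

Sliding a size-5 window across the 14 values:
1 1 11 15 10 → sum 38
1 11 15 10 13 → sum 50
11 15 10 13 10 → sum 59
15 10 13 10 18 → sum 66
10 13 10 18 0 → sum 51
13 10 18 0 6 → sum 47
10 18 0 6 15 → sum 49
18 0 6 15 14 → sum 53
0 6 15 14 7 → sum 42
6 15 14 7 8 → sum 50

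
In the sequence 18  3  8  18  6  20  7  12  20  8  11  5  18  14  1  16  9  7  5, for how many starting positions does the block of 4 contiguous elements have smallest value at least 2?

12

18 3 8 18 → min 3  ≥ 2 ✓
3 8 18 6 → min 3  ≥ 2 ✓
8 18 6 20 → min 6  ≥ 2 ✓
18 6 20 7 → min 6  ≥ 2 ✓
6 20 7 12 → min 6  ≥ 2 ✓
20 7 12 20 → min 7  ≥ 2 ✓
7 12 20 8 → min 7  ≥ 2 ✓
12 20 8 11 → min 8  ≥ 2 ✓
20 8 11 5 → min 5  ≥ 2 ✓
8 11 5 18 → min 5  ≥ 2 ✓
11 5 18 14 → min 5  ≥ 2 ✓
5 18 14 1 → min 1
18 14 1 16 → min 1
14 1 16 9 → min 1
1 16 9 7 → min 1
16 9 7 5 → min 5  ≥ 2 ✓
12 windows satisfy the condition.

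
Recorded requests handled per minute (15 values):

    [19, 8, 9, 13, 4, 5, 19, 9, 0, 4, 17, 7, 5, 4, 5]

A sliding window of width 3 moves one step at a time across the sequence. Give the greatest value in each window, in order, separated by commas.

19, 13, 13, 13, 19, 19, 19, 9, 17, 17, 17, 7, 5

Sliding a size-3 window across the 15 values:
(19, 8, 9) → max 19
(8, 9, 13) → max 13
(9, 13, 4) → max 13
(13, 4, 5) → max 13
(4, 5, 19) → max 19
(5, 19, 9) → max 19
(19, 9, 0) → max 19
(9, 0, 4) → max 9
(0, 4, 17) → max 17
(4, 17, 7) → max 17
(17, 7, 5) → max 17
(7, 5, 4) → max 7
(5, 4, 5) → max 5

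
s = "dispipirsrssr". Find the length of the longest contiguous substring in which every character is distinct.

4

add d: [d] len 1
add i: [d, i] len 2
add s: [d, i, s] len 3
add p: [d, i, s, p] len 4
add i (repeat i, move left end past it): [s, p, i] len 3
add p (repeat p, move left end past it): [i, p] len 2
add i (repeat i, move left end past it): [p, i] len 2
add r: [p, i, r] len 3
add s: [p, i, r, s] len 4
add r (repeat r, move left end past it): [s, r] len 2
add s (repeat s, move left end past it): [r, s] len 2
add s (repeat s, move left end past it): [s] len 1
add r: [s, r] len 2
Longest all-distinct length: 4.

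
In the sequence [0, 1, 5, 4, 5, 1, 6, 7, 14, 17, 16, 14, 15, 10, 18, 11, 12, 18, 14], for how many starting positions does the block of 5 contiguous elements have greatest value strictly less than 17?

5

(0, 1, 5, 4, 5) → max 5  < 17 ✓
(1, 5, 4, 5, 1) → max 5  < 17 ✓
(5, 4, 5, 1, 6) → max 6  < 17 ✓
(4, 5, 1, 6, 7) → max 7  < 17 ✓
(5, 1, 6, 7, 14) → max 14  < 17 ✓
(1, 6, 7, 14, 17) → max 17
(6, 7, 14, 17, 16) → max 17
(7, 14, 17, 16, 14) → max 17
(14, 17, 16, 14, 15) → max 17
(17, 16, 14, 15, 10) → max 17
(16, 14, 15, 10, 18) → max 18
(14, 15, 10, 18, 11) → max 18
(15, 10, 18, 11, 12) → max 18
(10, 18, 11, 12, 18) → max 18
(18, 11, 12, 18, 14) → max 18
5 windows satisfy the condition.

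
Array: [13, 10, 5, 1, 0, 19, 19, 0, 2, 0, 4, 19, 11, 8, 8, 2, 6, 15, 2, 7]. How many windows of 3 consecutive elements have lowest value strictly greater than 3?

(13, 10, 5) → min 5  > 3 ✓
(10, 5, 1) → min 1
(5, 1, 0) → min 0
(1, 0, 19) → min 0
(0, 19, 19) → min 0
(19, 19, 0) → min 0
(19, 0, 2) → min 0
(0, 2, 0) → min 0
(2, 0, 4) → min 0
(0, 4, 19) → min 0
(4, 19, 11) → min 4  > 3 ✓
(19, 11, 8) → min 8  > 3 ✓
(11, 8, 8) → min 8  > 3 ✓
(8, 8, 2) → min 2
(8, 2, 6) → min 2
(2, 6, 15) → min 2
(6, 15, 2) → min 2
(15, 2, 7) → min 2
4 windows satisfy the condition.

4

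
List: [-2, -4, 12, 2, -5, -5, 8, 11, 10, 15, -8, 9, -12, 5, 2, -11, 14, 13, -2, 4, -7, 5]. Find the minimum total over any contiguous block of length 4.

-16

Each size-4 window and its sum:
-2 -4 12 2 → sum 8
-4 12 2 -5 → sum 5
12 2 -5 -5 → sum 4
2 -5 -5 8 → sum 0
-5 -5 8 11 → sum 9
-5 8 11 10 → sum 24
8 11 10 15 → sum 44
11 10 15 -8 → sum 28
10 15 -8 9 → sum 26
15 -8 9 -12 → sum 4
-8 9 -12 5 → sum -6
9 -12 5 2 → sum 4
-12 5 2 -11 → sum -16
5 2 -11 14 → sum 10
2 -11 14 13 → sum 18
-11 14 13 -2 → sum 14
14 13 -2 4 → sum 29
13 -2 4 -7 → sum 8
-2 4 -7 5 → sum 0
Minimum of these is -16.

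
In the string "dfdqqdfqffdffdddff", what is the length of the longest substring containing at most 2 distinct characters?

add d: window [d] (1 distinct), len 1
add f: window [d, f] (2 distinct), len 2
add d: window [d, f, d] (2 distinct), len 3
add q: window [d, q] (2 distinct), len 2
add q: window [d, q, q] (2 distinct), len 3
add d: window [d, q, q, d] (2 distinct), len 4
add f: window [d, f] (2 distinct), len 2
add q: window [f, q] (2 distinct), len 2
add f: window [f, q, f] (2 distinct), len 3
add f: window [f, q, f, f] (2 distinct), len 4
add d: window [f, f, d] (2 distinct), len 3
add f: window [f, f, d, f] (2 distinct), len 4
add f: window [f, f, d, f, f] (2 distinct), len 5
add d: window [f, f, d, f, f, d] (2 distinct), len 6
add d: window [f, f, d, f, f, d, d] (2 distinct), len 7
add d: window [f, f, d, f, f, d, d, d] (2 distinct), len 8
add f: window [f, f, d, f, f, d, d, d, f] (2 distinct), len 9
add f: window [f, f, d, f, f, d, d, d, f, f] (2 distinct), len 10
Longest length with ≤2 distinct: 10.

10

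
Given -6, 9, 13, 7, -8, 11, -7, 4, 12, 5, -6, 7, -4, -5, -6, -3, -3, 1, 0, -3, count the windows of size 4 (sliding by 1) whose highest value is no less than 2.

[-6, 9, 13, 7] → max 13  ≥ 2 ✓
[9, 13, 7, -8] → max 13  ≥ 2 ✓
[13, 7, -8, 11] → max 13  ≥ 2 ✓
[7, -8, 11, -7] → max 11  ≥ 2 ✓
[-8, 11, -7, 4] → max 11  ≥ 2 ✓
[11, -7, 4, 12] → max 12  ≥ 2 ✓
[-7, 4, 12, 5] → max 12  ≥ 2 ✓
[4, 12, 5, -6] → max 12  ≥ 2 ✓
[12, 5, -6, 7] → max 12  ≥ 2 ✓
[5, -6, 7, -4] → max 7  ≥ 2 ✓
[-6, 7, -4, -5] → max 7  ≥ 2 ✓
[7, -4, -5, -6] → max 7  ≥ 2 ✓
[-4, -5, -6, -3] → max -3
[-5, -6, -3, -3] → max -3
[-6, -3, -3, 1] → max 1
[-3, -3, 1, 0] → max 1
[-3, 1, 0, -3] → max 1
12 windows satisfy the condition.

12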